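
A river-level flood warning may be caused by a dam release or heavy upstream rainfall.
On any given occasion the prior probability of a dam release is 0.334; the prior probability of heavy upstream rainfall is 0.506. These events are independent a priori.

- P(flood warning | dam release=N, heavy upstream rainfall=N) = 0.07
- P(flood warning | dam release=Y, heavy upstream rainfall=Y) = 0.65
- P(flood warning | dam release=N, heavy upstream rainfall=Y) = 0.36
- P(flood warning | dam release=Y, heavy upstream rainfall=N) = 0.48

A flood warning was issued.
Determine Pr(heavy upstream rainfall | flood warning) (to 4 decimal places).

Numerator (weight on configurations with heavy upstream rainfall): 0.121319 + 0.109853 = 0.231172
Denominator P(flood warning): 0.07*0.666*0.494 + 0.36*0.666*0.506 + 0.48*0.334*0.494 + 0.65*0.334*0.506 = 0.333400
Posterior = 0.231172 / 0.333400 ≈ 0.6934

Pr(heavy upstream rainfall | flood warning) ≈ 0.6934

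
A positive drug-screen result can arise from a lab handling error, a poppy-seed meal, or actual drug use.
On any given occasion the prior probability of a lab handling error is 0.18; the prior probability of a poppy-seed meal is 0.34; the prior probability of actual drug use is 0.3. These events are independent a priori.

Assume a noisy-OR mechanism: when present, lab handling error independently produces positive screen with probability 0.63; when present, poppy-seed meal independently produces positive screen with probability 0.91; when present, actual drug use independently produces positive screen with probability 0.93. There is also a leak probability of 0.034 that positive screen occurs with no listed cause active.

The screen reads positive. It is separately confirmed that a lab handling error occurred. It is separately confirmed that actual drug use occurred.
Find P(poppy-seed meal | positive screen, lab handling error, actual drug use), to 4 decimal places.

Under noisy-OR, P(positive screen | causes) = 1 − (1−0.034)·∏(1−qᵢ) over the active causes.
Sum P(positive screen|·) weighted by the priors over both values of poppy-seed meal:
  P(positive screen | lab handling error, actual drug use) = 0.974981×0.66 + 0.997748×0.34
        = 0.643487 + 0.339234 = 0.982721
The terms with poppy-seed meal present sum to 0.339234, so
  P(poppy-seed meal | positive screen, lab handling error, actual drug use) = 0.339234 / 0.982721 ≈ 0.3452

P(poppy-seed meal | positive screen, lab handling error, actual drug use) ≈ 0.3452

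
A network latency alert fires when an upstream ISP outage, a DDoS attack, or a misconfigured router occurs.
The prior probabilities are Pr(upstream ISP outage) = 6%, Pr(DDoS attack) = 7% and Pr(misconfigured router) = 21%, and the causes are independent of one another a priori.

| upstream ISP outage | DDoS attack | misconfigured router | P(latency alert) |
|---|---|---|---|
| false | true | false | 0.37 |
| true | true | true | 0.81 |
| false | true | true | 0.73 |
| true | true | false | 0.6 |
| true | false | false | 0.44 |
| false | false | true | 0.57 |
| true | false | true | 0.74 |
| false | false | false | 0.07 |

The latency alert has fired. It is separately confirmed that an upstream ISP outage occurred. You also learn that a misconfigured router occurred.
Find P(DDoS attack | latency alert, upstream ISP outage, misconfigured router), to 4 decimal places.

Enumerate both values of DDoS attack and weight by the priors:
  P(latency alert | upstream ISP outage, misconfigured router) = 0.74×0.93 + 0.81×0.07
        = 0.688200 + 0.056700 = 0.744900
Keeping only the DDoS attack-present terms gives 0.056700, so
  P(DDoS attack | latency alert, upstream ISP outage, misconfigured router) = 0.056700 / 0.744900 ≈ 0.0761

P(DDoS attack | latency alert, upstream ISP outage, misconfigured router) ≈ 0.0761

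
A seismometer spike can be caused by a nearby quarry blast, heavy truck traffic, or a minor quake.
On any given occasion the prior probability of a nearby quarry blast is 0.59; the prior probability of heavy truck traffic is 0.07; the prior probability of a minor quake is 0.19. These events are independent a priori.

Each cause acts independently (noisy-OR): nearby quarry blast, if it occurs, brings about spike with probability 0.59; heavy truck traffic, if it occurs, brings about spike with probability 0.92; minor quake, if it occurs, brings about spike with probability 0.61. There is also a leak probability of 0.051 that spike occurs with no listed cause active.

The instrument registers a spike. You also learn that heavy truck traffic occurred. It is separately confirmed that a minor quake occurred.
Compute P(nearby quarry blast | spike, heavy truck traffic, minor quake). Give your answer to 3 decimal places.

Under noisy-OR, P(spike | causes) = 1 − (1−0.051)·∏(1−qᵢ) over the active causes.
P(spike | heavy truck traffic, minor quake) = 0.970391·0.41 + 0.98786·0.59 = 0.397860 + 0.582837 = 0.980697
Of this, 0.582837 comes from 0.98786·0.59 (the nearby quarry blast=true cases).
P(nearby quarry blast | spike, heavy truck traffic, minor quake) = 0.582837 / 0.980697 ≈ 0.594

P(nearby quarry blast | spike, heavy truck traffic, minor quake) ≈ 0.594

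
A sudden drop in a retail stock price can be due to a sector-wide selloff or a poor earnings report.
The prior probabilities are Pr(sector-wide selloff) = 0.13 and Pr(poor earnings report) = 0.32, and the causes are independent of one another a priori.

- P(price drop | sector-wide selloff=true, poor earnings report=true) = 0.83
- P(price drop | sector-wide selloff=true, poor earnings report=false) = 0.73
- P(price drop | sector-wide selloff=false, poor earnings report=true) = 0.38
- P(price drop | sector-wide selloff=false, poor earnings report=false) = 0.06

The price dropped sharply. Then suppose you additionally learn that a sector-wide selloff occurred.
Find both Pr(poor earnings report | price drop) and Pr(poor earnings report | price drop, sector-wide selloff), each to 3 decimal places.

Sum P(price drop|·) weighted by the priors over the 4 (sector-wide selloff, poor earnings report) configurations:
  P(price drop) = 0.06*0.87*0.68 + 0.38*0.87*0.32 + 0.73*0.13*0.68 + 0.83*0.13*0.32
        = 0.035496 + 0.105792 + 0.064532 + 0.034528 = 0.240348
Configurations with poor earnings report contribute 0.140320, so
  P(poor earnings report | price drop) = 0.140320 / 0.240348 ≈ 0.584

Now also conditioning on sector-wide selloff=true:
Weight on poor earnings report=true, given the evidence: 0.83*0.32 = 0.265600
Denominator P(price drop | sector-wide selloff): 0.73*0.68 + 0.83*0.32 = 0.762000
P(poor earnings report | price drop, sector-wide selloff) = 0.265600/0.762000 ≈ 0.349

Pr(poor earnings report | price drop) ≈ 0.584; Pr(poor earnings report | price drop, sector-wide selloff) ≈ 0.349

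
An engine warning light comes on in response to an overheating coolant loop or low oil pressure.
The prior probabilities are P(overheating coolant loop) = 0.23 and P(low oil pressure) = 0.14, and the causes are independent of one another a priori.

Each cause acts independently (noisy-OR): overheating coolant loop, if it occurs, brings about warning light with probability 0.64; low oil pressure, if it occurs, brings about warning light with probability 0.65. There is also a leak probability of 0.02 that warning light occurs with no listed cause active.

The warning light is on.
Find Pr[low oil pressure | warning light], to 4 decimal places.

Under noisy-OR, P(warning light | causes) = 1 − (1−0.02)·∏(1−qᵢ) over the active causes.
Sum P(warning light|·) weighted by the priors over the 4 (overheating coolant loop, low oil pressure) configurations:
  P(warning light) = 0.02*0.77*0.86 + 0.657*0.77*0.14 + 0.6472*0.23*0.86 + 0.87652*0.23*0.14
        = 0.013244 + 0.070825 + 0.128016 + 0.028224 = 0.240309
Configurations with low oil pressure contribute 0.099049, so
  P(low oil pressure | warning light) = 0.099049 / 0.240309 ≈ 0.4122

Pr[low oil pressure | warning light] ≈ 0.4122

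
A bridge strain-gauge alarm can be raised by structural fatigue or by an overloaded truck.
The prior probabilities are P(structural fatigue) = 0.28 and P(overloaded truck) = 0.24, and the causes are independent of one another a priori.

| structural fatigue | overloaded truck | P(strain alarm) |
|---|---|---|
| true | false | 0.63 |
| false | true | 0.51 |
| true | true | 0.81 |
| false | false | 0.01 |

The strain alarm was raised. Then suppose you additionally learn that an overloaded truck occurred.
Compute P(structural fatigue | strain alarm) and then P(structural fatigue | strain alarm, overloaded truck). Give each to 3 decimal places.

Weight on structural fatigue=true, given the evidence: 0.134064 + 0.054432 = 0.188496
The normalizing constant is 0.01*0.72*0.76 + 0.51*0.72*0.24 + 0.63*0.28*0.76 + 0.81*0.28*0.24 = 0.282096
Posterior = 0.188496 / 0.282096 ≈ 0.668

Now condition on the additional information:
P(strain alarm | overloaded truck) = 0.51·0.72 + 0.81·0.28 = 0.367200 + 0.226800 = 0.594000
Of this, 0.226800 comes from 0.81·0.28 (the structural fatigue=true cases).
So P(structural fatigue | strain alarm, overloaded truck) = 0.226800/0.594000 ≈ 0.382.

P(structural fatigue | strain alarm) ≈ 0.668; P(structural fatigue | strain alarm, overloaded truck) ≈ 0.382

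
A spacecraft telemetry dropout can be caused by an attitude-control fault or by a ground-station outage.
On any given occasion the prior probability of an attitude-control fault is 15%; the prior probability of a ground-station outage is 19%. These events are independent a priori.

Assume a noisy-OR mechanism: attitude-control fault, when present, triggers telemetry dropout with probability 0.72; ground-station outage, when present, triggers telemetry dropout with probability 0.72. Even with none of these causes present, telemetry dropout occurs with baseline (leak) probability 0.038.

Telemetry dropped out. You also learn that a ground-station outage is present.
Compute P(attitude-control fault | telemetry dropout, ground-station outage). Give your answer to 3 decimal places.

P(attitude-control fault | telemetry dropout, ground-station outage) ≈ 0.183

Under noisy-OR, P(telemetry dropout | causes) = 1 − (1−0.038)·∏(1−qᵢ) over the active causes.
Weight on attitude-control fault=true, given the evidence: 0.924579*0.15 = 0.138687
Normalizer over all consistent configurations: 0.73064*0.85 + 0.924579*0.15 = 0.759731
P(attitude-control fault | telemetry dropout, ground-station outage) = 0.138687/0.759731 ≈ 0.183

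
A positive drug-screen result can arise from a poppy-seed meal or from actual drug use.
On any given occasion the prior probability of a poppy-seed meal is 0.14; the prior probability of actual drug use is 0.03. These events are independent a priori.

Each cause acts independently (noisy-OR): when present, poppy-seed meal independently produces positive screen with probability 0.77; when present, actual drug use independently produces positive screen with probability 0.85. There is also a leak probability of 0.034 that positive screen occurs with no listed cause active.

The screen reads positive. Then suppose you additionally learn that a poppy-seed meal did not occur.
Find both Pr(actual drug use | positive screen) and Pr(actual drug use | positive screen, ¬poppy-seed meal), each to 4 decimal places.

Pr(actual drug use | positive screen) ≈ 0.1631; Pr(actual drug use | positive screen, ¬poppy-seed meal) ≈ 0.4375

Under noisy-OR, P(positive screen | causes) = 1 − (1−0.034)·∏(1−qᵢ) over the active causes.
Enumerate the 4 (poppy-seed meal, actual drug use) configurations and weight by the priors:
  P(positive screen) = 0.034*0.86*0.97 + 0.8551*0.86*0.03 + 0.77782*0.14*0.97 + 0.966673*0.14*0.03
        = 0.028363 + 0.022062 + 0.105628 + 0.004060 = 0.160113
Configurations with actual drug use contribute 0.026122, so
  P(actual drug use | positive screen) = 0.026122 / 0.160113 ≈ 0.1631

Now also conditioning on poppy-seed meal≠true:
By total probability over both values of actual drug use:
  P(positive screen | ¬poppy-seed meal) = 0.034·0.97 + 0.8551·0.03
        = 0.032980 + 0.025653 = 0.058633
Keeping only the actual drug use-present terms gives 0.025653, so
  P(actual drug use | positive screen, ¬poppy-seed meal) = 0.025653 / 0.058633 ≈ 0.4375
With poppy-seed meal excluded, actual drug use must carry more of the explanatory weight for the positive screen.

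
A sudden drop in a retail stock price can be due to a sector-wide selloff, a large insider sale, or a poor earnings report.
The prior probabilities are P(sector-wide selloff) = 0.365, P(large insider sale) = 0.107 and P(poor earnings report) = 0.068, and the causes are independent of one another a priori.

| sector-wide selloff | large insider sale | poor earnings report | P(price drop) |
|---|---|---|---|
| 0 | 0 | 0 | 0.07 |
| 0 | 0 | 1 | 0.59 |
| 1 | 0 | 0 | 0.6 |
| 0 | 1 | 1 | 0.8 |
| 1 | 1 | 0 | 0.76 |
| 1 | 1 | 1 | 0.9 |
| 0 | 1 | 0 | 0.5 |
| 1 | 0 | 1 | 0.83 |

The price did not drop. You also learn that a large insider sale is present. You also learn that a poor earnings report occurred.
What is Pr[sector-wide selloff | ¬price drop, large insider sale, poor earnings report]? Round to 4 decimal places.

Sum P(¬price drop|·) weighted by the priors over both values of sector-wide selloff:
  P(¬price drop | large insider sale, poor earnings report) = 0.2×0.635 + 0.1×0.365
        = 0.127000 + 0.036500 = 0.163500
Keeping only the sector-wide selloff-present terms gives 0.036500, so
  P(sector-wide selloff | ¬price drop, large insider sale, poor earnings report) = 0.036500 / 0.163500 ≈ 0.2232

Pr[sector-wide selloff | ¬price drop, large insider sale, poor earnings report] ≈ 0.2232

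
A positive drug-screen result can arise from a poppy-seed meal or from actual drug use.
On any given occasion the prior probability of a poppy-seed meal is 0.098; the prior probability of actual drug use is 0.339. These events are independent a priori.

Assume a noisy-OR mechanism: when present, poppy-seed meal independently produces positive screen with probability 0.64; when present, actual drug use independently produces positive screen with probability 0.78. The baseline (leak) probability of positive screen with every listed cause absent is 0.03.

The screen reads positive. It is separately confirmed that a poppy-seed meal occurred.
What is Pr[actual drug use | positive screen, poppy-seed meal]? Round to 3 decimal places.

Under noisy-OR, P(positive screen | causes) = 1 − (1−0.03)·∏(1−qᵢ) over the active causes.
Sum P(positive screen|·) weighted by the priors over both values of actual drug use:
  P(positive screen | poppy-seed meal) = 0.6508·0.661 + 0.923176·0.339
        = 0.430179 + 0.312957 = 0.743136
Keeping only the actual drug use-present terms gives 0.312957, so
  P(actual drug use | positive screen, poppy-seed meal) = 0.312957 / 0.743136 ≈ 0.421

Pr[actual drug use | positive screen, poppy-seed meal] ≈ 0.421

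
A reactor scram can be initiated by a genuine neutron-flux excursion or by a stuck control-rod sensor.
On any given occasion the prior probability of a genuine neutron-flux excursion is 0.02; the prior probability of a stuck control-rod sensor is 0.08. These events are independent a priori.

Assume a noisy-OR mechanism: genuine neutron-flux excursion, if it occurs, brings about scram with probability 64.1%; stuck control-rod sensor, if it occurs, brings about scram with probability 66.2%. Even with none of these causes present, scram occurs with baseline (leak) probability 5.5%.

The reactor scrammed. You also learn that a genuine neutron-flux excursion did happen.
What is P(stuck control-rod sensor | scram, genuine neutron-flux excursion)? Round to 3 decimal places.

Under noisy-OR, P(scram | causes) = 1 − (1−0.055)·∏(1−qᵢ) over the active causes.
P(scram | genuine neutron-flux excursion) = 0.660745*0.92 + 0.885332*0.08 = 0.607885 + 0.070827 = 0.678712
Restricting to configurations with stuck control-rod sensor present: 0.885332*0.08 = 0.070827.
P(stuck control-rod sensor | scram, genuine neutron-flux excursion) = 0.070827 / 0.678712 ≈ 0.104

P(stuck control-rod sensor | scram, genuine neutron-flux excursion) ≈ 0.104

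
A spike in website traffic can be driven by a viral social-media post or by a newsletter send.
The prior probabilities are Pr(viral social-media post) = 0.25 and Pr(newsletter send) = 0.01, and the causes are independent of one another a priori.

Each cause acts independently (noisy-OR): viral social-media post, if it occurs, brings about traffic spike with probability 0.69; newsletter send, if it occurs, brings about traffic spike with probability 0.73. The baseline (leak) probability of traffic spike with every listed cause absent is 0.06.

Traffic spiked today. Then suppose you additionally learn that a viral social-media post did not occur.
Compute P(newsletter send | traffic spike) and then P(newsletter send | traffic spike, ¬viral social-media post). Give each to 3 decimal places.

Under noisy-OR, P(traffic spike | causes) = 1 − (1−0.06)·∏(1−qᵢ) over the active causes.
P(traffic spike) = 0.06×0.75×0.99 + 0.7462×0.75×0.01 + 0.7086×0.25×0.99 + 0.921322×0.25×0.01 = 0.044550 + 0.005596 + 0.175378 + 0.002303 = 0.227827
Restricting to configurations with newsletter send present: 0.005596 + 0.002303 = 0.007899.
So P(newsletter send | traffic spike) = 0.007899/0.227827 ≈ 0.035.

Now also conditioning on viral social-media post≠true:
P(traffic spike | ¬viral social-media post) = 0.06·0.99 + 0.7462·0.01 = 0.059400 + 0.007462 = 0.066862
Of this, 0.007462 comes from 0.7462·0.01 (the newsletter send=true cases).
So P(newsletter send | traffic spike, ¬viral social-media post) = 0.007462/0.066862 ≈ 0.112.

P(newsletter send | traffic spike) ≈ 0.035; P(newsletter send | traffic spike, ¬viral social-media post) ≈ 0.112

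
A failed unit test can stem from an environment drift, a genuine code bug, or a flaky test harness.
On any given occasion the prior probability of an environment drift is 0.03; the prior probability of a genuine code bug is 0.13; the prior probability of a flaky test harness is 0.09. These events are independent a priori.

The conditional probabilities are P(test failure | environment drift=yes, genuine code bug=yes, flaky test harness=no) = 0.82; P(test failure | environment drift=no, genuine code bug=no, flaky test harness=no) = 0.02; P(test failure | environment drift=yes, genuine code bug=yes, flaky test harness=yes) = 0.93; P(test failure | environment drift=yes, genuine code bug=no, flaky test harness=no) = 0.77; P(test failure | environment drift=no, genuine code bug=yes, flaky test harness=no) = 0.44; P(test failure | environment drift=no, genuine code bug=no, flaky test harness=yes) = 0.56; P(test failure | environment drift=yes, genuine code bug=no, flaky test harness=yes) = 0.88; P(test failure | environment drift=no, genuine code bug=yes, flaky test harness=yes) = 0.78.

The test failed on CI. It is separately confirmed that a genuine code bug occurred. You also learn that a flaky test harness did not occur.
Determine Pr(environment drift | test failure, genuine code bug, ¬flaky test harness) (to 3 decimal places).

P(test failure | genuine code bug, ¬flaky test harness) = 0.44·0.97 + 0.82·0.03 = 0.426800 + 0.024600 = 0.451400
Restricting to configurations with environment drift present: 0.82·0.03 = 0.024600.
Hence the posterior is 0.024600/0.451400 ≈ 0.054.

Pr(environment drift | test failure, genuine code bug, ¬flaky test harness) ≈ 0.054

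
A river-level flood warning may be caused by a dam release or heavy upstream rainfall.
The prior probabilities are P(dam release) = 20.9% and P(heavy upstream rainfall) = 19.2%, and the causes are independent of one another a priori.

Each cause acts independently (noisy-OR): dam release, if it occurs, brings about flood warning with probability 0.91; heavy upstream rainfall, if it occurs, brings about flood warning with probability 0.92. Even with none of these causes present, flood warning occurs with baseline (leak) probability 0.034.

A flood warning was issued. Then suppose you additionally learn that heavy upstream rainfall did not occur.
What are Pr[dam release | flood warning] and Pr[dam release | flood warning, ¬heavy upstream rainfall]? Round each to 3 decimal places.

Pr[dam release | flood warning] ≈ 0.545; Pr[dam release | flood warning, ¬heavy upstream rainfall] ≈ 0.876

Under noisy-OR, P(flood warning | causes) = 1 − (1−0.034)·∏(1−qᵢ) over the active causes.
Weight on dam release=true, given the evidence: 0.154190 + 0.039849 = 0.194039
Normalizer over all consistent configurations: 0.034·0.791·0.808 + 0.92272·0.791·0.192 + 0.91306·0.209·0.808 + 0.993045·0.209·0.192 = 0.355904
Posterior = 0.194039 / 0.355904 ≈ 0.545

With the extra evidence:
P(flood warning | ¬heavy upstream rainfall) = 0.034·0.791 + 0.91306·0.209 = 0.026894 + 0.190830 = 0.217724
Of this, 0.190830 comes from 0.91306·0.209 (the dam release=true cases).
P(dam release | flood warning, ¬heavy upstream rainfall) = 0.190830 / 0.217724 ≈ 0.876
Ruling out heavy upstream rainfall raises the posterior on dam release — the flip side of explaining away.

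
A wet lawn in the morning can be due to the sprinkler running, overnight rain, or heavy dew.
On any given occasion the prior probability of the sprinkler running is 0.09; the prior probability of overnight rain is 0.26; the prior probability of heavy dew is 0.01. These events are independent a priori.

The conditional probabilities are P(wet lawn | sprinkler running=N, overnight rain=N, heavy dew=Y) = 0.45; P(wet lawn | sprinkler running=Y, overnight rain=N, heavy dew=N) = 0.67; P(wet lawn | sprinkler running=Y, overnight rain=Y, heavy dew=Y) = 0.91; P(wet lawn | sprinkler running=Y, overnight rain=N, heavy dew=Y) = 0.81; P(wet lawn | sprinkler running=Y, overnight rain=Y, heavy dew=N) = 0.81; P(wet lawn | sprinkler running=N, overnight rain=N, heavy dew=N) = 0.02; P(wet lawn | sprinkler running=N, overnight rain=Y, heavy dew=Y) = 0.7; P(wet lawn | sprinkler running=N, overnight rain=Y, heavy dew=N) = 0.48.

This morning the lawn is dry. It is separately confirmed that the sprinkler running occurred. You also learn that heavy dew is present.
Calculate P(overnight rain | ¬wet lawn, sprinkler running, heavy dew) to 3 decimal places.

P(overnight rain | ¬wet lawn, sprinkler running, heavy dew) ≈ 0.143

Weight on overnight rain=true, given the evidence: 0.09·0.26 = 0.023400
Denominator P(¬wet lawn | sprinkler running, heavy dew): 0.19·0.74 + 0.09·0.26 = 0.164000
Posterior = 0.023400 / 0.164000 ≈ 0.143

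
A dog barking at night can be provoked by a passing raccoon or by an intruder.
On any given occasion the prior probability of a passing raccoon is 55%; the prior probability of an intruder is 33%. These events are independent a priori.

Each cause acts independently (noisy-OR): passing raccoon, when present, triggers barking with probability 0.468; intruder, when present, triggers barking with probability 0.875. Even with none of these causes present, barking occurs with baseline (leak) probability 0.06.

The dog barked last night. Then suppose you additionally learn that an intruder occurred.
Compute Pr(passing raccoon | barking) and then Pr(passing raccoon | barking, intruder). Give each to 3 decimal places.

Pr(passing raccoon | barking) ≈ 0.704; Pr(passing raccoon | barking, intruder) ≈ 0.565

Under noisy-OR, P(barking | causes) = 1 − (1−0.06)·∏(1−qᵢ) over the active causes.
P(barking) = 0.06·0.45·0.67 + 0.8825·0.45·0.33 + 0.49992·0.55·0.67 + 0.93749·0.55·0.33 = 0.018090 + 0.131051 + 0.184221 + 0.170154 = 0.503516
Restricting to configurations with passing raccoon present: 0.184221 + 0.170154 = 0.354375.
Hence the posterior is 0.354375/0.503516 ≈ 0.704.

With the extra evidence:
By total probability over both values of passing raccoon:
  P(barking | intruder) = 0.8825*0.45 + 0.93749*0.55
        = 0.397125 + 0.515620 = 0.912745
Keeping only the passing raccoon-present terms gives 0.515620, so
  P(passing raccoon | barking, intruder) = 0.515620 / 0.912745 ≈ 0.565
The drop from 0.704 to 0.565 is the explaining-away (discounting) effect.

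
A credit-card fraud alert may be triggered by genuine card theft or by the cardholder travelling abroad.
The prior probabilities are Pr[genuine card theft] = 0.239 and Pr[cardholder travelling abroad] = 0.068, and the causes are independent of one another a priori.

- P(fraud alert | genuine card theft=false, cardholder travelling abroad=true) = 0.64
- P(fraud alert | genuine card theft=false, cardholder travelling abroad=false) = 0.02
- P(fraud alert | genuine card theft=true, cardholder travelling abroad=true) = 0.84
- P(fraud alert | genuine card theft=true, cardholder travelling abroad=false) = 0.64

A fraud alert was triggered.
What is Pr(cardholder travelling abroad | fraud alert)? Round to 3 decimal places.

Enumerate the 4 (genuine card theft, cardholder travelling abroad) configurations and weight by the priors:
  P(fraud alert) = 0.02*0.761*0.932 + 0.64*0.761*0.068 + 0.64*0.239*0.932 + 0.84*0.239*0.068
        = 0.014185 + 0.033119 + 0.142559 + 0.013652 = 0.203515
The terms with cardholder travelling abroad present sum to 0.046771, so
  P(cardholder travelling abroad | fraud alert) = 0.046771 / 0.203515 ≈ 0.230

Pr(cardholder travelling abroad | fraud alert) ≈ 0.230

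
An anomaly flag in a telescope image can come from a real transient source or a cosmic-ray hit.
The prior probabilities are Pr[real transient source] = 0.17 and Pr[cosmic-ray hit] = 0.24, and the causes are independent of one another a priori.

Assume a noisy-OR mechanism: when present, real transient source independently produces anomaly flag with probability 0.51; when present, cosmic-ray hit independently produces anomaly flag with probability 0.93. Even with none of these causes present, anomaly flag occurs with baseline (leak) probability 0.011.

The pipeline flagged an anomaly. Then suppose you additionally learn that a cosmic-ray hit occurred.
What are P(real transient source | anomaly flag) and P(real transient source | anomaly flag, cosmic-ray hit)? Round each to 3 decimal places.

Under noisy-OR, P(anomaly flag | causes) = 1 − (1−0.011)·∏(1−qᵢ) over the active causes.
For the numerator, keep only real transient source=true terms: 0.066588 + 0.039416 = 0.106004
The normalizing constant is 0.011·0.83·0.76 + 0.93077·0.83·0.24 + 0.51539·0.17·0.76 + 0.966077·0.17·0.24 = 0.298352
P(real transient source | anomaly flag) = 0.106004/0.298352 ≈ 0.355

With the extra evidence:
P(anomaly flag | cosmic-ray hit) = 0.93077*0.83 + 0.966077*0.17 = 0.772539 + 0.164233 = 0.936772
The real transient source-present share is 0.966077*0.17 = 0.164233.
So P(real transient source | anomaly flag, cosmic-ray hit) = 0.164233/0.936772 ≈ 0.175.

P(real transient source | anomaly flag) ≈ 0.355; P(real transient source | anomaly flag, cosmic-ray hit) ≈ 0.175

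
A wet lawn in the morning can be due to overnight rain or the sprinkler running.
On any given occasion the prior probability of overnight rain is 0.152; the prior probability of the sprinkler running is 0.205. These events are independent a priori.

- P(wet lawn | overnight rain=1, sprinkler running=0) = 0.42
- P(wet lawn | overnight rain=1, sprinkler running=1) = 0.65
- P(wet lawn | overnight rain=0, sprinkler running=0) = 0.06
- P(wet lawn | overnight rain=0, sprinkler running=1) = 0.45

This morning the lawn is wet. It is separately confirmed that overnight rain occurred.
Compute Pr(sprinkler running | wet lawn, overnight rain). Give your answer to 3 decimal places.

P(wet lawn | overnight rain) = 0.42*0.795 + 0.65*0.205 = 0.333900 + 0.133250 = 0.467150
The sprinkler running-present share is 0.65*0.205 = 0.133250.
So P(sprinkler running | wet lawn, overnight rain) = 0.133250/0.467150 ≈ 0.285.

Pr(sprinkler running | wet lawn, overnight rain) ≈ 0.285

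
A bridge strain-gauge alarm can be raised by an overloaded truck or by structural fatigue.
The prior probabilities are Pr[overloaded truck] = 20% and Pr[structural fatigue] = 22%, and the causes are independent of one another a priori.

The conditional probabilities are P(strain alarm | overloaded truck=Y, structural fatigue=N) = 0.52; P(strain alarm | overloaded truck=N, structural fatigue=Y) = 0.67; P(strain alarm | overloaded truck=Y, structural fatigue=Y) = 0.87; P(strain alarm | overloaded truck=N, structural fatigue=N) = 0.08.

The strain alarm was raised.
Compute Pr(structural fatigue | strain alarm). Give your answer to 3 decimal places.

Weight on structural fatigue=true, given the evidence: 0.117920 + 0.038280 = 0.156200
Normalizer over all consistent configurations: 0.08*0.8*0.78 + 0.67*0.8*0.22 + 0.52*0.2*0.78 + 0.87*0.2*0.22 = 0.287240
Posterior = 0.156200 / 0.287240 ≈ 0.544

Pr(structural fatigue | strain alarm) ≈ 0.544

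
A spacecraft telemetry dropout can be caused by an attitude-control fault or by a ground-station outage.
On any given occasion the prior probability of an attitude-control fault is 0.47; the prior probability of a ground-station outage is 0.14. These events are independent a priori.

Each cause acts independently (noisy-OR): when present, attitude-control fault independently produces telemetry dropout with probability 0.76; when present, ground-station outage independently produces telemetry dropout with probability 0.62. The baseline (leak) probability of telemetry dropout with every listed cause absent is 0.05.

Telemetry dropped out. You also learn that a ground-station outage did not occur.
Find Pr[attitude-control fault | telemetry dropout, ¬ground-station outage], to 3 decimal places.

Pr[attitude-control fault | telemetry dropout, ¬ground-station outage] ≈ 0.932

Under noisy-OR, P(telemetry dropout | causes) = 1 − (1−0.05)·∏(1−qᵢ) over the active causes.
P(telemetry dropout | ¬ground-station outage) = 0.05·0.53 + 0.772·0.47 = 0.026500 + 0.362840 = 0.389340
The attitude-control fault-present share is 0.772·0.47 = 0.362840.
So P(attitude-control fault | telemetry dropout, ¬ground-station outage) = 0.362840/0.389340 ≈ 0.932.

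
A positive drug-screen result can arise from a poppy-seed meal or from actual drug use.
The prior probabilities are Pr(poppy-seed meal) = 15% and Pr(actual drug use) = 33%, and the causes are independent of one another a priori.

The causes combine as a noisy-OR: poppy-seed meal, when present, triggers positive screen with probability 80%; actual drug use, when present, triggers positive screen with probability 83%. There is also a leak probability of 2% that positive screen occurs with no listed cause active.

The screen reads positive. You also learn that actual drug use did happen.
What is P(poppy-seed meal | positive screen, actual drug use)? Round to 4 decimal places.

P(poppy-seed meal | positive screen, actual drug use) ≈ 0.1699

Under noisy-OR, P(positive screen | causes) = 1 − (1−0.02)·∏(1−qᵢ) over the active causes.
Sum P(positive screen|·) weighted by the priors over both values of poppy-seed meal:
  P(positive screen | actual drug use) = 0.8334×0.85 + 0.96668×0.15
        = 0.708390 + 0.145002 = 0.853392
Configurations with poppy-seed meal contribute 0.145002, so
  P(poppy-seed meal | positive screen, actual drug use) = 0.145002 / 0.853392 ≈ 0.1699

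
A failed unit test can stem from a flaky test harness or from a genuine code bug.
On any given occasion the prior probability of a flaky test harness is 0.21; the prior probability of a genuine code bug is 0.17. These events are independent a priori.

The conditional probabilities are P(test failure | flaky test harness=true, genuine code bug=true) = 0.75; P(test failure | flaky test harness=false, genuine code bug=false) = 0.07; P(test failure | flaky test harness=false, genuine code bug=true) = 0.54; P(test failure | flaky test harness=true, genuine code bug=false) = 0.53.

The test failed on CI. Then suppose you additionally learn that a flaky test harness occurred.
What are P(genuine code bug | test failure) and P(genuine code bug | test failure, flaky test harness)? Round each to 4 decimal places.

P(genuine code bug | test failure) ≈ 0.4180; P(genuine code bug | test failure, flaky test harness) ≈ 0.2247

Enumerate the 4 (flaky test harness, genuine code bug) configurations and weight by the priors:
  P(test failure) = 0.07×0.79×0.83 + 0.54×0.79×0.17 + 0.53×0.21×0.83 + 0.75×0.21×0.17
        = 0.045899 + 0.072522 + 0.092379 + 0.026775 = 0.237575
Configurations with genuine code bug contribute 0.099297, so
  P(genuine code bug | test failure) = 0.099297 / 0.237575 ≈ 0.4180

Now also conditioning on flaky test harness=true:
Enumerate both values of genuine code bug and weight by the priors:
  P(test failure | flaky test harness) = 0.53×0.83 + 0.75×0.17
        = 0.439900 + 0.127500 = 0.567400
The terms with genuine code bug present sum to 0.127500, so
  P(genuine code bug | test failure, flaky test harness) = 0.127500 / 0.567400 ≈ 0.2247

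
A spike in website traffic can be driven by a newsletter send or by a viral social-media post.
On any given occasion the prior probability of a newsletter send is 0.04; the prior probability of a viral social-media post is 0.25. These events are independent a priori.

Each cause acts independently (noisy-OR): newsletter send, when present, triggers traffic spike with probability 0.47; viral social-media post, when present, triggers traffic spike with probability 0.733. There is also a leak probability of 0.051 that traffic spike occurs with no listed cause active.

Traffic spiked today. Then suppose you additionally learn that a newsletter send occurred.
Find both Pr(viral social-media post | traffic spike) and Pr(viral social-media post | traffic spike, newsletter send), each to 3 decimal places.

Pr(viral social-media post | traffic spike) ≈ 0.784; Pr(viral social-media post | traffic spike, newsletter send) ≈ 0.367

Under noisy-OR, P(traffic spike | causes) = 1 − (1−0.051)·∏(1−qᵢ) over the active causes.
For the numerator, keep only viral social-media post=true terms: 0.179188 + 0.008657 = 0.187845
The normalizing constant is 0.051·0.96·0.75 + 0.746617·0.96·0.25 + 0.49703·0.04·0.75 + 0.865707·0.04·0.25 = 0.239476
Posterior = 0.187845 / 0.239476 ≈ 0.784

With the extra evidence:
By total probability over both values of viral social-media post:
  P(traffic spike | newsletter send) = 0.49703·0.75 + 0.865707·0.25
        = 0.372773 + 0.216427 = 0.589200
The terms with viral social-media post present sum to 0.216427, so
  P(viral social-media post | traffic spike, newsletter send) = 0.216427 / 0.589200 ≈ 0.367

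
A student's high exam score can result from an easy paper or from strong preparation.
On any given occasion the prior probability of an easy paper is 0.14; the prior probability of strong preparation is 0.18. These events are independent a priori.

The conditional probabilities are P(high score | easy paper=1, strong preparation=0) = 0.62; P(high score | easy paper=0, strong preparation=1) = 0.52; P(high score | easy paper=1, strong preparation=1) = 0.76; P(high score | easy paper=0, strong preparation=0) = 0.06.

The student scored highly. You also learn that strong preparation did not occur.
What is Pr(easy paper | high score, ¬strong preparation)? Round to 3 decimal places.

Pr(easy paper | high score, ¬strong preparation) ≈ 0.627

P(high score | ¬strong preparation) = 0.06*0.86 + 0.62*0.14 = 0.051600 + 0.086800 = 0.138400
Of this, 0.086800 comes from 0.62*0.14 (the easy paper=true cases).
So P(easy paper | high score, ¬strong preparation) = 0.086800/0.138400 ≈ 0.627.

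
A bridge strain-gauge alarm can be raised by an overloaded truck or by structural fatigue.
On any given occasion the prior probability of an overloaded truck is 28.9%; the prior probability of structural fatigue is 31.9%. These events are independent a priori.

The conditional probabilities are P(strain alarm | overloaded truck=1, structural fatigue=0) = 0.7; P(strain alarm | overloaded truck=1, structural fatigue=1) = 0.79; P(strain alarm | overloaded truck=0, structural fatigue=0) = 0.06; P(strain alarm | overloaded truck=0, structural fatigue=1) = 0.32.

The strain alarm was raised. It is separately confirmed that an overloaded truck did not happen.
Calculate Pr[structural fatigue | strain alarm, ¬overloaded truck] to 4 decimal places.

By total probability over both values of structural fatigue:
  P(strain alarm | ¬overloaded truck) = 0.06·0.681 + 0.32·0.319
        = 0.040860 + 0.102080 = 0.142940
Keeping only the structural fatigue-present terms gives 0.102080, so
  P(structural fatigue | strain alarm, ¬overloaded truck) = 0.102080 / 0.142940 ≈ 0.7141

Pr[structural fatigue | strain alarm, ¬overloaded truck] ≈ 0.7141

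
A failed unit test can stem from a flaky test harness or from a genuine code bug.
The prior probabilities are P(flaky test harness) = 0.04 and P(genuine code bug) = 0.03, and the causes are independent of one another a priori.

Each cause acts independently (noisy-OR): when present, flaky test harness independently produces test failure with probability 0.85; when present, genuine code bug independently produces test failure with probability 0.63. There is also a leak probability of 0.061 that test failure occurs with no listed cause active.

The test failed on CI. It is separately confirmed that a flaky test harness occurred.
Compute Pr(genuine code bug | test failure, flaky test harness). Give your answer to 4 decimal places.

Pr(genuine code bug | test failure, flaky test harness) ≈ 0.0330

Under noisy-OR, P(test failure | causes) = 1 − (1−0.061)·∏(1−qᵢ) over the active causes.
Numerator (weight on configurations with genuine code bug): 0.947885*0.03 = 0.028437
The normalizing constant is 0.85915*0.97 + 0.947885*0.03 = 0.861812
P(genuine code bug | test failure, flaky test harness) = 0.028437/0.861812 ≈ 0.0330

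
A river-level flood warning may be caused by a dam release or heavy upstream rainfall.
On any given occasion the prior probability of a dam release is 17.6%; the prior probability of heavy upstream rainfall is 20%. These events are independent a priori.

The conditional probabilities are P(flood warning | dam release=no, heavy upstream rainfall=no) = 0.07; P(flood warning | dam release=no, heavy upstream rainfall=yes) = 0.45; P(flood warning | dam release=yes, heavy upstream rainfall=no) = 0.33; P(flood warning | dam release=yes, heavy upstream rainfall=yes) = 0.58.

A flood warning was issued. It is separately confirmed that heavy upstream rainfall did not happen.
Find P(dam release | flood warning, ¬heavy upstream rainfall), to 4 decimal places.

P(flood warning | ¬heavy upstream rainfall) = 0.07×0.824 + 0.33×0.176 = 0.057680 + 0.058080 = 0.115760
Of this, 0.058080 comes from 0.33×0.176 (the dam release=true cases).
P(dam release | flood warning, ¬heavy upstream rainfall) = 0.058080 / 0.115760 ≈ 0.5017

P(dam release | flood warning, ¬heavy upstream rainfall) ≈ 0.5017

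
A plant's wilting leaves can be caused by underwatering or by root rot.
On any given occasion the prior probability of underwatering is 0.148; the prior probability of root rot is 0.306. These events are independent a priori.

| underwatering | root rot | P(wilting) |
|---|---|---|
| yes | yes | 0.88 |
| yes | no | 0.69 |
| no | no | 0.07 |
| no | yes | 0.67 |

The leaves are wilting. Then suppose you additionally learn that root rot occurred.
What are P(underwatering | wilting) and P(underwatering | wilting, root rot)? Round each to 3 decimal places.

P(wilting) = 0.07×0.852×0.694 + 0.67×0.852×0.306 + 0.69×0.148×0.694 + 0.88×0.148×0.306 = 0.041390 + 0.174677 + 0.070871 + 0.039853 = 0.326791
Restricting to configurations with underwatering present: 0.070871 + 0.039853 = 0.110724.
P(underwatering | wilting) = 0.110724 / 0.326791 ≈ 0.339

Now condition on the additional information:
Sum P(wilting|·) weighted by the priors over both values of underwatering:
  P(wilting | root rot) = 0.67×0.852 + 0.88×0.148
        = 0.570840 + 0.130240 = 0.701080
The terms with underwatering present sum to 0.130240, so
  P(underwatering | wilting, root rot) = 0.130240 / 0.701080 ≈ 0.186
The drop from 0.339 to 0.186 is the explaining-away (discounting) effect.

P(underwatering | wilting) ≈ 0.339; P(underwatering | wilting, root rot) ≈ 0.186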